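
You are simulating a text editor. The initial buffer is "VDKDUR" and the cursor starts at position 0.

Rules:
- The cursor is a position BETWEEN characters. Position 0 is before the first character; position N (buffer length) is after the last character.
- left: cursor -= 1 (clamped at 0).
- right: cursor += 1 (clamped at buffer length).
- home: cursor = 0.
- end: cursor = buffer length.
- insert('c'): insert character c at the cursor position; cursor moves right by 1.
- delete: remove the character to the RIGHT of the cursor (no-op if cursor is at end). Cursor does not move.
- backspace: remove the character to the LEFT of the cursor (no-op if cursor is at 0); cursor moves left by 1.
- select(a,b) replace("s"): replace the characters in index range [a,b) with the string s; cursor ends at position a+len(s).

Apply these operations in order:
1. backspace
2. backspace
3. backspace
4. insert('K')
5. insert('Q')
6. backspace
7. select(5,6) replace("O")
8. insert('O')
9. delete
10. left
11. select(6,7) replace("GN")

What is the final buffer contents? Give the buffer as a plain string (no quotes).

Answer: KVDKDOGN

Derivation:
After op 1 (backspace): buf='VDKDUR' cursor=0
After op 2 (backspace): buf='VDKDUR' cursor=0
After op 3 (backspace): buf='VDKDUR' cursor=0
After op 4 (insert('K')): buf='KVDKDUR' cursor=1
After op 5 (insert('Q')): buf='KQVDKDUR' cursor=2
After op 6 (backspace): buf='KVDKDUR' cursor=1
After op 7 (select(5,6) replace("O")): buf='KVDKDOR' cursor=6
After op 8 (insert('O')): buf='KVDKDOOR' cursor=7
After op 9 (delete): buf='KVDKDOO' cursor=7
After op 10 (left): buf='KVDKDOO' cursor=6
After op 11 (select(6,7) replace("GN")): buf='KVDKDOGN' cursor=8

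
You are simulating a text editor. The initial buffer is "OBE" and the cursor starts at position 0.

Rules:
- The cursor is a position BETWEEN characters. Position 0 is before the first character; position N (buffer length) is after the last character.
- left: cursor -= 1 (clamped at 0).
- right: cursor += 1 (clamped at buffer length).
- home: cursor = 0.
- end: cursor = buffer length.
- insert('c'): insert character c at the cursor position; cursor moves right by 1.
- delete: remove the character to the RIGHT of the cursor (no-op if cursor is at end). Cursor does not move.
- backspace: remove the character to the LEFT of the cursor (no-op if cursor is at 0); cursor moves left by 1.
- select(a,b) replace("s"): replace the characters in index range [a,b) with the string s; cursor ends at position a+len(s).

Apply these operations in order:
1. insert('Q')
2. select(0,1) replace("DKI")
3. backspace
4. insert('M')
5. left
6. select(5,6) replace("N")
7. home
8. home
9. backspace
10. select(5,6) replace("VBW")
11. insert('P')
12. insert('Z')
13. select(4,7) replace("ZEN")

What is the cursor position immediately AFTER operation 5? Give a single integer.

Answer: 2

Derivation:
After op 1 (insert('Q')): buf='QOBE' cursor=1
After op 2 (select(0,1) replace("DKI")): buf='DKIOBE' cursor=3
After op 3 (backspace): buf='DKOBE' cursor=2
After op 4 (insert('M')): buf='DKMOBE' cursor=3
After op 5 (left): buf='DKMOBE' cursor=2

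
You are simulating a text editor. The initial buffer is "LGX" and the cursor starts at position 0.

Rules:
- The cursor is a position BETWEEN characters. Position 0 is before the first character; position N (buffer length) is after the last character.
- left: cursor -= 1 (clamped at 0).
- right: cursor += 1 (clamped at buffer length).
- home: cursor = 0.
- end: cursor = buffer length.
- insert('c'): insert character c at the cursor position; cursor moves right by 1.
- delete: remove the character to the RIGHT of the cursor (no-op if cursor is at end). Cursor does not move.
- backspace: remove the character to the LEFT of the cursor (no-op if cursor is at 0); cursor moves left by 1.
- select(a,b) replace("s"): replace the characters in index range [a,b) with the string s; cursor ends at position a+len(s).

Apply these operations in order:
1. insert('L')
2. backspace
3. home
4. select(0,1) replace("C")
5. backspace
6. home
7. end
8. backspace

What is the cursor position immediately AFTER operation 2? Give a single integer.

Answer: 0

Derivation:
After op 1 (insert('L')): buf='LLGX' cursor=1
After op 2 (backspace): buf='LGX' cursor=0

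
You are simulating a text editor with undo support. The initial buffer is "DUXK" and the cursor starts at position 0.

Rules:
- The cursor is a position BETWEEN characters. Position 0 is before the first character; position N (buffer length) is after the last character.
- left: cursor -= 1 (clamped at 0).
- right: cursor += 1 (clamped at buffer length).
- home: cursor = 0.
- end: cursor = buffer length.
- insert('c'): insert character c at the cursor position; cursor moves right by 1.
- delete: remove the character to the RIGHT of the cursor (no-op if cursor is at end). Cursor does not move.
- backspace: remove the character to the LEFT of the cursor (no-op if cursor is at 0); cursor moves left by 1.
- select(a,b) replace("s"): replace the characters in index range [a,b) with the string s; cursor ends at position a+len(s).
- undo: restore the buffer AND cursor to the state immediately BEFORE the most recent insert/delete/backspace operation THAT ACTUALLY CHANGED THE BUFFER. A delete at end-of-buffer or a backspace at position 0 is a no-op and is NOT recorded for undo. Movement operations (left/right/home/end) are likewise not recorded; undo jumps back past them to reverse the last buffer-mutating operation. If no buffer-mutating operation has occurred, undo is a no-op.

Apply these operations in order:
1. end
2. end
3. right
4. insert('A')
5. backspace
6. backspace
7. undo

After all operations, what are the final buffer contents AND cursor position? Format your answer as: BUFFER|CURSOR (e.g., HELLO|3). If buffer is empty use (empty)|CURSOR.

After op 1 (end): buf='DUXK' cursor=4
After op 2 (end): buf='DUXK' cursor=4
After op 3 (right): buf='DUXK' cursor=4
After op 4 (insert('A')): buf='DUXKA' cursor=5
After op 5 (backspace): buf='DUXK' cursor=4
After op 6 (backspace): buf='DUX' cursor=3
After op 7 (undo): buf='DUXK' cursor=4

Answer: DUXK|4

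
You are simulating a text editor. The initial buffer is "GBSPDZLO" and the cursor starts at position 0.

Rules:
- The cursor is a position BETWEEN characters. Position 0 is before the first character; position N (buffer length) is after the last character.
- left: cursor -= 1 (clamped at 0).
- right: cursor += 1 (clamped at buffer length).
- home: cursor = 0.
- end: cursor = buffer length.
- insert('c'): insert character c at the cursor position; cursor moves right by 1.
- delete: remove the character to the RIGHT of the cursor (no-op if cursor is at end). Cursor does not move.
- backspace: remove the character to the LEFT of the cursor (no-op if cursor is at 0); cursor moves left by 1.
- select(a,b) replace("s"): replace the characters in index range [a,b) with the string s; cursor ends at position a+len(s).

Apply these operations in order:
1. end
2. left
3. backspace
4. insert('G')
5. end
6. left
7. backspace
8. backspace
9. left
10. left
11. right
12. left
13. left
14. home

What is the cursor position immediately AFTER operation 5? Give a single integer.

After op 1 (end): buf='GBSPDZLO' cursor=8
After op 2 (left): buf='GBSPDZLO' cursor=7
After op 3 (backspace): buf='GBSPDZO' cursor=6
After op 4 (insert('G')): buf='GBSPDZGO' cursor=7
After op 5 (end): buf='GBSPDZGO' cursor=8

Answer: 8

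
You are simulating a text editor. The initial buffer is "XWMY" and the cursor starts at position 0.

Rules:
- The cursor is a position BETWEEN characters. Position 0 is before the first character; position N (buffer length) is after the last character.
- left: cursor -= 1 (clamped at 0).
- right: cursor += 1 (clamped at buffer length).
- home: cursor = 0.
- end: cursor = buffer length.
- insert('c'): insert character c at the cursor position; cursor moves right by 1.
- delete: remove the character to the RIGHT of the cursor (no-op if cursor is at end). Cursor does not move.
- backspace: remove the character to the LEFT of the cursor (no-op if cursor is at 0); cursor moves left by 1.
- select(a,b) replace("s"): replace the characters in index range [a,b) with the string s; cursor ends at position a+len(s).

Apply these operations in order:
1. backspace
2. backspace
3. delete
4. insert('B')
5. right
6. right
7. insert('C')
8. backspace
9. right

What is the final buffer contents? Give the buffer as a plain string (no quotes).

Answer: BWMY

Derivation:
After op 1 (backspace): buf='XWMY' cursor=0
After op 2 (backspace): buf='XWMY' cursor=0
After op 3 (delete): buf='WMY' cursor=0
After op 4 (insert('B')): buf='BWMY' cursor=1
After op 5 (right): buf='BWMY' cursor=2
After op 6 (right): buf='BWMY' cursor=3
After op 7 (insert('C')): buf='BWMCY' cursor=4
After op 8 (backspace): buf='BWMY' cursor=3
After op 9 (right): buf='BWMY' cursor=4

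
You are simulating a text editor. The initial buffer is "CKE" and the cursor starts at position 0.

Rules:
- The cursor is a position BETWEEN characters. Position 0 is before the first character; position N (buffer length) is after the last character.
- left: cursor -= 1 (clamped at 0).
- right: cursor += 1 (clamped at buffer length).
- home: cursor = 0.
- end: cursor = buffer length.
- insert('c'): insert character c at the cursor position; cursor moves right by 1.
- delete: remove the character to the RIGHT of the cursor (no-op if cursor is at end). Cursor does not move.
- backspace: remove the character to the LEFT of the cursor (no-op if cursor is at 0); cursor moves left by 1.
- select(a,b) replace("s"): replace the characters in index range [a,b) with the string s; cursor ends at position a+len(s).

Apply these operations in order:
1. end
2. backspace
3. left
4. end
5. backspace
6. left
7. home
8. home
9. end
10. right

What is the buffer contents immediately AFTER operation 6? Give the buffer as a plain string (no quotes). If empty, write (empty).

Answer: C

Derivation:
After op 1 (end): buf='CKE' cursor=3
After op 2 (backspace): buf='CK' cursor=2
After op 3 (left): buf='CK' cursor=1
After op 4 (end): buf='CK' cursor=2
After op 5 (backspace): buf='C' cursor=1
After op 6 (left): buf='C' cursor=0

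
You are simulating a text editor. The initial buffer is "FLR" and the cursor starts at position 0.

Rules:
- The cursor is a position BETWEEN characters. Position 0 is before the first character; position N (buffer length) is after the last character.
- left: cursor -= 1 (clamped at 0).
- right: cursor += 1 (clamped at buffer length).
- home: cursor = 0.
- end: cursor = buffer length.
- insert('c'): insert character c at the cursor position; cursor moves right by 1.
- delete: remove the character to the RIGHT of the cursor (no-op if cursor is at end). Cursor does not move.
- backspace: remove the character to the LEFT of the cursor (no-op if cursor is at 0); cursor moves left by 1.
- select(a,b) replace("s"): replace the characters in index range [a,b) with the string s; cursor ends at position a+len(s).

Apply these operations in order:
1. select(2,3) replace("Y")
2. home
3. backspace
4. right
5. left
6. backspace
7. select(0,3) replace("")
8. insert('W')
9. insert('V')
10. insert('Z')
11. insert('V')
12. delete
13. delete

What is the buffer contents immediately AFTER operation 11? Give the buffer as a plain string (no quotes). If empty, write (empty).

After op 1 (select(2,3) replace("Y")): buf='FLY' cursor=3
After op 2 (home): buf='FLY' cursor=0
After op 3 (backspace): buf='FLY' cursor=0
After op 4 (right): buf='FLY' cursor=1
After op 5 (left): buf='FLY' cursor=0
After op 6 (backspace): buf='FLY' cursor=0
After op 7 (select(0,3) replace("")): buf='(empty)' cursor=0
After op 8 (insert('W')): buf='W' cursor=1
After op 9 (insert('V')): buf='WV' cursor=2
After op 10 (insert('Z')): buf='WVZ' cursor=3
After op 11 (insert('V')): buf='WVZV' cursor=4

Answer: WVZV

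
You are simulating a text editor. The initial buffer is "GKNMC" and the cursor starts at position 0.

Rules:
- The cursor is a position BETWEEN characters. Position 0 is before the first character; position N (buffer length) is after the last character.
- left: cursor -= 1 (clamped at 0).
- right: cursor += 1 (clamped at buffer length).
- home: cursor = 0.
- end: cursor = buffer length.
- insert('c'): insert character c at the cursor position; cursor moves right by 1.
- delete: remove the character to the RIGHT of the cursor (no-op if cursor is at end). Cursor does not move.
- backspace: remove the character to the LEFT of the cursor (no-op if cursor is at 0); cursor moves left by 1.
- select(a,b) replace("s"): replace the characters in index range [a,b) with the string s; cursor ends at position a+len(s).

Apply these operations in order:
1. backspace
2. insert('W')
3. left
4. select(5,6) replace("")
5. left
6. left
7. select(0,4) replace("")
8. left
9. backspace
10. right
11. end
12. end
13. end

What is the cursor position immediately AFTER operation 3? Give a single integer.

After op 1 (backspace): buf='GKNMC' cursor=0
After op 2 (insert('W')): buf='WGKNMC' cursor=1
After op 3 (left): buf='WGKNMC' cursor=0

Answer: 0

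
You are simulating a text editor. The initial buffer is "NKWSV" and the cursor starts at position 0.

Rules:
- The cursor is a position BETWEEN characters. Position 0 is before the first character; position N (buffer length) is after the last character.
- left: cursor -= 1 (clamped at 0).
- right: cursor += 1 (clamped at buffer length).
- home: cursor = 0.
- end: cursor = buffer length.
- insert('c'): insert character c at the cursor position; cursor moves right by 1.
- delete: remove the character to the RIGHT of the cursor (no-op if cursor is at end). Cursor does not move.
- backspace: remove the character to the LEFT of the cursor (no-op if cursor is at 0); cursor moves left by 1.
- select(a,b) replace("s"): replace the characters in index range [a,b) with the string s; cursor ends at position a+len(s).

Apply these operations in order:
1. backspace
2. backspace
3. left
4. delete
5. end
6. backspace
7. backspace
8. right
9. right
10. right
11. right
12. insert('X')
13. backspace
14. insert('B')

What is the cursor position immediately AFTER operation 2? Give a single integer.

After op 1 (backspace): buf='NKWSV' cursor=0
After op 2 (backspace): buf='NKWSV' cursor=0

Answer: 0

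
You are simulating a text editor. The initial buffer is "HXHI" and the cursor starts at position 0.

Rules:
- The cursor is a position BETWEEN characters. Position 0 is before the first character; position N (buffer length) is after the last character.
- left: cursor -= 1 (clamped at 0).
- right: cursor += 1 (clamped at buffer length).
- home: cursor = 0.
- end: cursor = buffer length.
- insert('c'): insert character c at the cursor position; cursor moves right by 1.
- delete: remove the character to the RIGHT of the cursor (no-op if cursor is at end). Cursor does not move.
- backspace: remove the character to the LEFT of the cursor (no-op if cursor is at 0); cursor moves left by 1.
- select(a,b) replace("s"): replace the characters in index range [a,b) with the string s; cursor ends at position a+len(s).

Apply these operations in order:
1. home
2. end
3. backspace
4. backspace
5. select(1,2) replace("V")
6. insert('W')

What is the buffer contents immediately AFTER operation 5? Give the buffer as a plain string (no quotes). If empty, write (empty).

Answer: HV

Derivation:
After op 1 (home): buf='HXHI' cursor=0
After op 2 (end): buf='HXHI' cursor=4
After op 3 (backspace): buf='HXH' cursor=3
After op 4 (backspace): buf='HX' cursor=2
After op 5 (select(1,2) replace("V")): buf='HV' cursor=2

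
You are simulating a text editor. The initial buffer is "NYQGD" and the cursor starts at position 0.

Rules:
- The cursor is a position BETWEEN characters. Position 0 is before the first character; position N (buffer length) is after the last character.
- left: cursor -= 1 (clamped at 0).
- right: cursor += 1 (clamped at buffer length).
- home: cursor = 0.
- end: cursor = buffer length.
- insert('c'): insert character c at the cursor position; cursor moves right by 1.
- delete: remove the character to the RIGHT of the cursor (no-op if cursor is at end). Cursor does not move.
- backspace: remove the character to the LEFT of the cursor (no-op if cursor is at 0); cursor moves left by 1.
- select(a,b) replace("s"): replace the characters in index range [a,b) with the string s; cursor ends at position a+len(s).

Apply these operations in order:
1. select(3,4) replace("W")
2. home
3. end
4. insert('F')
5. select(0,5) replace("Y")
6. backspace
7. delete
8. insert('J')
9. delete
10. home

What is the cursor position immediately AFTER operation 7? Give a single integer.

After op 1 (select(3,4) replace("W")): buf='NYQWD' cursor=4
After op 2 (home): buf='NYQWD' cursor=0
After op 3 (end): buf='NYQWD' cursor=5
After op 4 (insert('F')): buf='NYQWDF' cursor=6
After op 5 (select(0,5) replace("Y")): buf='YF' cursor=1
After op 6 (backspace): buf='F' cursor=0
After op 7 (delete): buf='(empty)' cursor=0

Answer: 0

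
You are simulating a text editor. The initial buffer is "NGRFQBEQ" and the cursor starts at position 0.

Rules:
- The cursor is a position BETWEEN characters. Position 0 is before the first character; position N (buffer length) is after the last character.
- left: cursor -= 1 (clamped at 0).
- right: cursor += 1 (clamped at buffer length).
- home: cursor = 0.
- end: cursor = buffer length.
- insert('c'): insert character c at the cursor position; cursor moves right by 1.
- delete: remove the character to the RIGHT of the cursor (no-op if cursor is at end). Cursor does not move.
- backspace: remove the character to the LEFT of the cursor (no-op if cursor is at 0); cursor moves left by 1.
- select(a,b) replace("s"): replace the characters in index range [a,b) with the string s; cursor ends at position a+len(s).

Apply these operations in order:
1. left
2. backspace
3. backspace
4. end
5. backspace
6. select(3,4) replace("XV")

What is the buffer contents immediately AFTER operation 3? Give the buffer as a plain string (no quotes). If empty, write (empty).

After op 1 (left): buf='NGRFQBEQ' cursor=0
After op 2 (backspace): buf='NGRFQBEQ' cursor=0
After op 3 (backspace): buf='NGRFQBEQ' cursor=0

Answer: NGRFQBEQ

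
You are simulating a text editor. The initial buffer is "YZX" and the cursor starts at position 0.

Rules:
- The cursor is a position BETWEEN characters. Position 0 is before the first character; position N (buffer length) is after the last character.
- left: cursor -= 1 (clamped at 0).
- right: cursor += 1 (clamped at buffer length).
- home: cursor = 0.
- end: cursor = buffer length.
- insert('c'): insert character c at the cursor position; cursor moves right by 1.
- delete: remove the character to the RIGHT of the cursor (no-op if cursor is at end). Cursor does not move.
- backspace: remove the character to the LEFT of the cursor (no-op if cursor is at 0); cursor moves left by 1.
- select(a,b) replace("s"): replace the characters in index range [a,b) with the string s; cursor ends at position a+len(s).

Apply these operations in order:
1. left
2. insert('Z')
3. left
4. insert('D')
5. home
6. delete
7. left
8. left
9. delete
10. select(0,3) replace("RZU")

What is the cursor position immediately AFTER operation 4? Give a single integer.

Answer: 1

Derivation:
After op 1 (left): buf='YZX' cursor=0
After op 2 (insert('Z')): buf='ZYZX' cursor=1
After op 3 (left): buf='ZYZX' cursor=0
After op 4 (insert('D')): buf='DZYZX' cursor=1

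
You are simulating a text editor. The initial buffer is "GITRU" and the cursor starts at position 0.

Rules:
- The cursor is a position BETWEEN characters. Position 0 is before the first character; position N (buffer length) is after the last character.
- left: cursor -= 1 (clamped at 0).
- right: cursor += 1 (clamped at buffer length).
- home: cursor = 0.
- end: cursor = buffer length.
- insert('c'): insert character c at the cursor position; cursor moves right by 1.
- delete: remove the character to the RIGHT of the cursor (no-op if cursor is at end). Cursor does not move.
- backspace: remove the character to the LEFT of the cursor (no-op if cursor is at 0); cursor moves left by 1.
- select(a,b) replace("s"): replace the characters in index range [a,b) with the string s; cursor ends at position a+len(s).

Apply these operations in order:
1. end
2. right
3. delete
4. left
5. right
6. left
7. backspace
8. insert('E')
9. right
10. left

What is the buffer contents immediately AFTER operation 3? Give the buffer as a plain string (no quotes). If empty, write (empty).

After op 1 (end): buf='GITRU' cursor=5
After op 2 (right): buf='GITRU' cursor=5
After op 3 (delete): buf='GITRU' cursor=5

Answer: GITRU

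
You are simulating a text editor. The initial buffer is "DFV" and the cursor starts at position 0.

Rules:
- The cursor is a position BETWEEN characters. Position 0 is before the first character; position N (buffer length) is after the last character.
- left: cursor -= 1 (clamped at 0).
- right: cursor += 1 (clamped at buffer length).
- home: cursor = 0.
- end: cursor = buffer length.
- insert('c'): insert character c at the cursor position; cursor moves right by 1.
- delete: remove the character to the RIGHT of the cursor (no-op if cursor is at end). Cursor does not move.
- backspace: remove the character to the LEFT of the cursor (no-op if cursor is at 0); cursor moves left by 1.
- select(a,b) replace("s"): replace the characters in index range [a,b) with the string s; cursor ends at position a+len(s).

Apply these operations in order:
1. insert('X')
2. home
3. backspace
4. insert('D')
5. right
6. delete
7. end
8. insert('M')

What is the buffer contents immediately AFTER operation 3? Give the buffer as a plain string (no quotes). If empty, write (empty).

Answer: XDFV

Derivation:
After op 1 (insert('X')): buf='XDFV' cursor=1
After op 2 (home): buf='XDFV' cursor=0
After op 3 (backspace): buf='XDFV' cursor=0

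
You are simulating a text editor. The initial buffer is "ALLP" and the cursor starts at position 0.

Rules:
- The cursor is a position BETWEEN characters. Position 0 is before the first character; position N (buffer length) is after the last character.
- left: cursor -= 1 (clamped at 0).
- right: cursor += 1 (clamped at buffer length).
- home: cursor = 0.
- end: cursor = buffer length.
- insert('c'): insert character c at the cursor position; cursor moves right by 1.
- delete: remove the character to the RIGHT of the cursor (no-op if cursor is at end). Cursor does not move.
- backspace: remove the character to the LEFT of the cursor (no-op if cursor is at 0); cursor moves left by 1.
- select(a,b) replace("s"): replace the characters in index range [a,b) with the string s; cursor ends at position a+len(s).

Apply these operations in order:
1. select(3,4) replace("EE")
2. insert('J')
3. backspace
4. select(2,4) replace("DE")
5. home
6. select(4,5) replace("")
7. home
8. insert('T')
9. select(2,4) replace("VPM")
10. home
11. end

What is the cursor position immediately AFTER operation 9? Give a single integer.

Answer: 5

Derivation:
After op 1 (select(3,4) replace("EE")): buf='ALLEE' cursor=5
After op 2 (insert('J')): buf='ALLEEJ' cursor=6
After op 3 (backspace): buf='ALLEE' cursor=5
After op 4 (select(2,4) replace("DE")): buf='ALDEE' cursor=4
After op 5 (home): buf='ALDEE' cursor=0
After op 6 (select(4,5) replace("")): buf='ALDE' cursor=4
After op 7 (home): buf='ALDE' cursor=0
After op 8 (insert('T')): buf='TALDE' cursor=1
After op 9 (select(2,4) replace("VPM")): buf='TAVPME' cursor=5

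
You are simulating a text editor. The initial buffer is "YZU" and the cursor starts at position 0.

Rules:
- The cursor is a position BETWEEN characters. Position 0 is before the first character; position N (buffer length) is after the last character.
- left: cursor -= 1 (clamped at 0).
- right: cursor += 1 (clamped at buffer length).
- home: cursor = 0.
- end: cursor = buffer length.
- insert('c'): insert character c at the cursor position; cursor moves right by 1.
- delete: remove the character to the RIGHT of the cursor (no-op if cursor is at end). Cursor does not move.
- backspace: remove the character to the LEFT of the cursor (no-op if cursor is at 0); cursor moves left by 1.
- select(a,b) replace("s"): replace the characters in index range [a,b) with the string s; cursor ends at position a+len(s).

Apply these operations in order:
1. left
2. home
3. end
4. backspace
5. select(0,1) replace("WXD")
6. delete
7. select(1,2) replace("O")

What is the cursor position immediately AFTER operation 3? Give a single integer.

After op 1 (left): buf='YZU' cursor=0
After op 2 (home): buf='YZU' cursor=0
After op 3 (end): buf='YZU' cursor=3

Answer: 3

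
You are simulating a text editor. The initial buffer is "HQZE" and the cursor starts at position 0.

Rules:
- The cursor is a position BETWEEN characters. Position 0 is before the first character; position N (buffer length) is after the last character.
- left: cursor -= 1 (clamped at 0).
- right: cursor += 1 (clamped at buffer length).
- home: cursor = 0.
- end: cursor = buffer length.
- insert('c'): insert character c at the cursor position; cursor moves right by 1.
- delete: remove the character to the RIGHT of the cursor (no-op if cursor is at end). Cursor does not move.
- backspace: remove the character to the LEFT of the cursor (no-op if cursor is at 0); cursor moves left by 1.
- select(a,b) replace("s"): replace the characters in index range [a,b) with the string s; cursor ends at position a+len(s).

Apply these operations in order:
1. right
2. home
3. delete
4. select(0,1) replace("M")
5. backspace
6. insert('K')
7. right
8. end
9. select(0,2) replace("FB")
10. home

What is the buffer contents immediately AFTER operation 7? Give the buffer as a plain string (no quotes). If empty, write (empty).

After op 1 (right): buf='HQZE' cursor=1
After op 2 (home): buf='HQZE' cursor=0
After op 3 (delete): buf='QZE' cursor=0
After op 4 (select(0,1) replace("M")): buf='MZE' cursor=1
After op 5 (backspace): buf='ZE' cursor=0
After op 6 (insert('K')): buf='KZE' cursor=1
After op 7 (right): buf='KZE' cursor=2

Answer: KZE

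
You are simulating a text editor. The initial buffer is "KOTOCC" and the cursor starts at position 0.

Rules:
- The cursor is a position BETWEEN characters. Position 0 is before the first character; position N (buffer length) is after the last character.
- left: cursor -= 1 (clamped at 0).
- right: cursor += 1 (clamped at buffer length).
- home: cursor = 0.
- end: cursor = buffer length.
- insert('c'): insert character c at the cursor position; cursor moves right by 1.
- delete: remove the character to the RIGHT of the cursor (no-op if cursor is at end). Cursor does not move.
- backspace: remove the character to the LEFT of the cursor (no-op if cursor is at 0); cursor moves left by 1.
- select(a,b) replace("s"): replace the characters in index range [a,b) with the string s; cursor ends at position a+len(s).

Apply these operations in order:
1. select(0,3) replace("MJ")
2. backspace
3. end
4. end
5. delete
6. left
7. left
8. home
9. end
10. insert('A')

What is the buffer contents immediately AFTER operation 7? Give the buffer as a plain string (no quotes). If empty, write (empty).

After op 1 (select(0,3) replace("MJ")): buf='MJOCC' cursor=2
After op 2 (backspace): buf='MOCC' cursor=1
After op 3 (end): buf='MOCC' cursor=4
After op 4 (end): buf='MOCC' cursor=4
After op 5 (delete): buf='MOCC' cursor=4
After op 6 (left): buf='MOCC' cursor=3
After op 7 (left): buf='MOCC' cursor=2

Answer: MOCC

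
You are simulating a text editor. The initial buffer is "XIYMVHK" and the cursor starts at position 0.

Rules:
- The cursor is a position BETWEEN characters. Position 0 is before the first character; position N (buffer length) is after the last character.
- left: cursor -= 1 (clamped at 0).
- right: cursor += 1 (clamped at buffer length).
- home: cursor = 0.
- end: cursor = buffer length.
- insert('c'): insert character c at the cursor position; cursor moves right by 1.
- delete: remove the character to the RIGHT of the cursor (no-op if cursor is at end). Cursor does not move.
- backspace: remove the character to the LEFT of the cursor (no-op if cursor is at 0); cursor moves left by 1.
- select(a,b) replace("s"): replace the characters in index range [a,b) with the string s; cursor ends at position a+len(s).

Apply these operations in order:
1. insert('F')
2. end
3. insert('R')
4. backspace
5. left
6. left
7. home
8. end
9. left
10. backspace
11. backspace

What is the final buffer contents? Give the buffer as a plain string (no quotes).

Answer: FXIYMK

Derivation:
After op 1 (insert('F')): buf='FXIYMVHK' cursor=1
After op 2 (end): buf='FXIYMVHK' cursor=8
After op 3 (insert('R')): buf='FXIYMVHKR' cursor=9
After op 4 (backspace): buf='FXIYMVHK' cursor=8
After op 5 (left): buf='FXIYMVHK' cursor=7
After op 6 (left): buf='FXIYMVHK' cursor=6
After op 7 (home): buf='FXIYMVHK' cursor=0
After op 8 (end): buf='FXIYMVHK' cursor=8
After op 9 (left): buf='FXIYMVHK' cursor=7
After op 10 (backspace): buf='FXIYMVK' cursor=6
After op 11 (backspace): buf='FXIYMK' cursor=5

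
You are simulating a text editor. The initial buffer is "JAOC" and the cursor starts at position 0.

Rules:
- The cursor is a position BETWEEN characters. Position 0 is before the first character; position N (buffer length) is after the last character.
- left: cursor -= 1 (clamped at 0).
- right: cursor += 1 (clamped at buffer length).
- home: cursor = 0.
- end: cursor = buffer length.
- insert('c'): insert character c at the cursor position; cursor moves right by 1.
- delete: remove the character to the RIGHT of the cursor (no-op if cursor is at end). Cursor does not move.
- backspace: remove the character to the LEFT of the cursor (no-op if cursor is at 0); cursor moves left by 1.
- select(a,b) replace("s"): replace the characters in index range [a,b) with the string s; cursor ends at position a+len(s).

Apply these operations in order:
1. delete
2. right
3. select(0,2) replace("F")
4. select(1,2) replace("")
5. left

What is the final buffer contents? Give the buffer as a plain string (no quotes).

Answer: F

Derivation:
After op 1 (delete): buf='AOC' cursor=0
After op 2 (right): buf='AOC' cursor=1
After op 3 (select(0,2) replace("F")): buf='FC' cursor=1
After op 4 (select(1,2) replace("")): buf='F' cursor=1
After op 5 (left): buf='F' cursor=0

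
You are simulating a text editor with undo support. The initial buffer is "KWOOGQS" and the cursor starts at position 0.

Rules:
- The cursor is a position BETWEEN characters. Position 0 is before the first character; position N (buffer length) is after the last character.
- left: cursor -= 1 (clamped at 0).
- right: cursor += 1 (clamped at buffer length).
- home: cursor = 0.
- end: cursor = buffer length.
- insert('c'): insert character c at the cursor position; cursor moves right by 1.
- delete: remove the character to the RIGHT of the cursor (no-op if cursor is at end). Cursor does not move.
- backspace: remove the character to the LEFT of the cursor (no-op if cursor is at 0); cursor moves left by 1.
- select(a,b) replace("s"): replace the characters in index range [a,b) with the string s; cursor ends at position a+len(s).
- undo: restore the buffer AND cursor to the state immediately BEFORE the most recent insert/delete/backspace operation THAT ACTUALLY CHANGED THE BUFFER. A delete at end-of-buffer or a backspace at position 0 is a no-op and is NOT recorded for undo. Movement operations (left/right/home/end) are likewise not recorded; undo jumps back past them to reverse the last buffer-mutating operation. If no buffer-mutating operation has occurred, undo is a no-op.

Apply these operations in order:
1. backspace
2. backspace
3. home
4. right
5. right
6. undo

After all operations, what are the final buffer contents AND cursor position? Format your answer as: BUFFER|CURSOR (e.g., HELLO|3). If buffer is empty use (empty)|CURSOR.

After op 1 (backspace): buf='KWOOGQS' cursor=0
After op 2 (backspace): buf='KWOOGQS' cursor=0
After op 3 (home): buf='KWOOGQS' cursor=0
After op 4 (right): buf='KWOOGQS' cursor=1
After op 5 (right): buf='KWOOGQS' cursor=2
After op 6 (undo): buf='KWOOGQS' cursor=2

Answer: KWOOGQS|2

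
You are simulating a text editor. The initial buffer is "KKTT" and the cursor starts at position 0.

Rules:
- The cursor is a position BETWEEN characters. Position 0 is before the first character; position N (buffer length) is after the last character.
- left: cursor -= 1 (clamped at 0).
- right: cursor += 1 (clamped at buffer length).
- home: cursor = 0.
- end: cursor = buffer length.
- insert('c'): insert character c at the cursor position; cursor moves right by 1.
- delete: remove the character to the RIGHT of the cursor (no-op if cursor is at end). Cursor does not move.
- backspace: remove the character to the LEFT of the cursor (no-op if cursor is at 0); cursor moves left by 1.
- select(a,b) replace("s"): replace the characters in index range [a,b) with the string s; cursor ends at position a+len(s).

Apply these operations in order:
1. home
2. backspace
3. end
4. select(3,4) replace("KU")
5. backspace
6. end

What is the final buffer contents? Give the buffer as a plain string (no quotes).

Answer: KKTK

Derivation:
After op 1 (home): buf='KKTT' cursor=0
After op 2 (backspace): buf='KKTT' cursor=0
After op 3 (end): buf='KKTT' cursor=4
After op 4 (select(3,4) replace("KU")): buf='KKTKU' cursor=5
After op 5 (backspace): buf='KKTK' cursor=4
After op 6 (end): buf='KKTK' cursor=4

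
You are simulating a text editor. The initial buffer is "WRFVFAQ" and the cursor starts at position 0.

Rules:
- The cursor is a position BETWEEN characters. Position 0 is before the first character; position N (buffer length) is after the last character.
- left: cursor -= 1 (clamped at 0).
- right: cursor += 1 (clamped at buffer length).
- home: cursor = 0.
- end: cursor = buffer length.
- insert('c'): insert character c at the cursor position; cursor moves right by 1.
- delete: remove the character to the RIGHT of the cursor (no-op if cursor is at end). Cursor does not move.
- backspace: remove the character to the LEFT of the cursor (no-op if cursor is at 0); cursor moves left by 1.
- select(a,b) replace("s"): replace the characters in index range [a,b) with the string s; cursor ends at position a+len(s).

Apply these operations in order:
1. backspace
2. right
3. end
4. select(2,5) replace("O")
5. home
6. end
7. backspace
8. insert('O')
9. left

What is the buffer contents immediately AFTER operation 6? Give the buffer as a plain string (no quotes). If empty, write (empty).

Answer: WROAQ

Derivation:
After op 1 (backspace): buf='WRFVFAQ' cursor=0
After op 2 (right): buf='WRFVFAQ' cursor=1
After op 3 (end): buf='WRFVFAQ' cursor=7
After op 4 (select(2,5) replace("O")): buf='WROAQ' cursor=3
After op 5 (home): buf='WROAQ' cursor=0
After op 6 (end): buf='WROAQ' cursor=5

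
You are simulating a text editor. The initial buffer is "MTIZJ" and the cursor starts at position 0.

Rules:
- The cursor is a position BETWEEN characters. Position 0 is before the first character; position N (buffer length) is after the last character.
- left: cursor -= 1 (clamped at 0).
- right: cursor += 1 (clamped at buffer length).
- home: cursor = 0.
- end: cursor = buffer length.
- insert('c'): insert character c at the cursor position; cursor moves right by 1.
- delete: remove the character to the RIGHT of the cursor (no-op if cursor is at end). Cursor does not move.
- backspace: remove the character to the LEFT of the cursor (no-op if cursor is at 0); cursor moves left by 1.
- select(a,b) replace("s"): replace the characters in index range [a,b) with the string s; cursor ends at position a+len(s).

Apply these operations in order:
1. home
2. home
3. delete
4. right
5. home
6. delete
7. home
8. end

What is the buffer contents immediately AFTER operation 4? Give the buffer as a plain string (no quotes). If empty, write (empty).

After op 1 (home): buf='MTIZJ' cursor=0
After op 2 (home): buf='MTIZJ' cursor=0
After op 3 (delete): buf='TIZJ' cursor=0
After op 4 (right): buf='TIZJ' cursor=1

Answer: TIZJ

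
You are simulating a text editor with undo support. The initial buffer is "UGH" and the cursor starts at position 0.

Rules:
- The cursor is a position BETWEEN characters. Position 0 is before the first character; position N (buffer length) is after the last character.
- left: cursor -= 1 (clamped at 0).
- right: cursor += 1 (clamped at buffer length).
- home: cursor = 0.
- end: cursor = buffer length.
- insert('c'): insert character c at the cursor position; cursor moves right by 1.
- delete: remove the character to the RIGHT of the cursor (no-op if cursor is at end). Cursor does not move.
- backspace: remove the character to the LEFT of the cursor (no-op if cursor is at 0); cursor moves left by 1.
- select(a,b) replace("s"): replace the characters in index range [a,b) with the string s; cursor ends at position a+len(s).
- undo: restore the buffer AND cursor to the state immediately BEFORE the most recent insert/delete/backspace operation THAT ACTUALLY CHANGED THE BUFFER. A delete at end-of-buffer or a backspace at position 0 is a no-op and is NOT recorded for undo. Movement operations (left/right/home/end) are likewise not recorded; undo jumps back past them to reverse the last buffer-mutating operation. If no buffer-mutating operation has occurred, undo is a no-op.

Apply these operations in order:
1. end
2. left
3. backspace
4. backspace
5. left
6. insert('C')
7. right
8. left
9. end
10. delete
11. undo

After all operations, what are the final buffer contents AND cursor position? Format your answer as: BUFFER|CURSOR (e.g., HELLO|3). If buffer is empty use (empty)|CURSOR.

Answer: H|0

Derivation:
After op 1 (end): buf='UGH' cursor=3
After op 2 (left): buf='UGH' cursor=2
After op 3 (backspace): buf='UH' cursor=1
After op 4 (backspace): buf='H' cursor=0
After op 5 (left): buf='H' cursor=0
After op 6 (insert('C')): buf='CH' cursor=1
After op 7 (right): buf='CH' cursor=2
After op 8 (left): buf='CH' cursor=1
After op 9 (end): buf='CH' cursor=2
After op 10 (delete): buf='CH' cursor=2
After op 11 (undo): buf='H' cursor=0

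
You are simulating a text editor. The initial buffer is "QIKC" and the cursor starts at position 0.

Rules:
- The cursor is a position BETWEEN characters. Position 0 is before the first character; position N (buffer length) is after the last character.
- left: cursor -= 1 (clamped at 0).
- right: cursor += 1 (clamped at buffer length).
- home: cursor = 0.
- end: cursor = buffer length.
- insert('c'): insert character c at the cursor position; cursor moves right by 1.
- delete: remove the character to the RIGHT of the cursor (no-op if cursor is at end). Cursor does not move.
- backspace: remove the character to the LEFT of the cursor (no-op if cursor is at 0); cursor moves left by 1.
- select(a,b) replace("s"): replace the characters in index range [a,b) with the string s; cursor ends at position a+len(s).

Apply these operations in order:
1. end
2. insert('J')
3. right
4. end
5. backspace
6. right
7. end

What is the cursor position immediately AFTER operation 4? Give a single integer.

After op 1 (end): buf='QIKC' cursor=4
After op 2 (insert('J')): buf='QIKCJ' cursor=5
After op 3 (right): buf='QIKCJ' cursor=5
After op 4 (end): buf='QIKCJ' cursor=5

Answer: 5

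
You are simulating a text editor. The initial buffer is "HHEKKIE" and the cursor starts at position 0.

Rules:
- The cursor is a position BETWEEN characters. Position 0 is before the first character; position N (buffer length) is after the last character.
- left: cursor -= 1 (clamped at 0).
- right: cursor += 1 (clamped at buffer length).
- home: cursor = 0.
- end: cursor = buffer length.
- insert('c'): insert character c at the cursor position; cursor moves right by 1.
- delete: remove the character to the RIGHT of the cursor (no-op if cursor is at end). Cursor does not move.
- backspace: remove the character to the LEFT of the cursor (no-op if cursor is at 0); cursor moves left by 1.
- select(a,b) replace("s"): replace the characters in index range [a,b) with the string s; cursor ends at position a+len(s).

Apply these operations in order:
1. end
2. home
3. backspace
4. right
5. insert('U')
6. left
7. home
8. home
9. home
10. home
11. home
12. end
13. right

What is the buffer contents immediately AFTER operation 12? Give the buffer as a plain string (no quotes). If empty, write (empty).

After op 1 (end): buf='HHEKKIE' cursor=7
After op 2 (home): buf='HHEKKIE' cursor=0
After op 3 (backspace): buf='HHEKKIE' cursor=0
After op 4 (right): buf='HHEKKIE' cursor=1
After op 5 (insert('U')): buf='HUHEKKIE' cursor=2
After op 6 (left): buf='HUHEKKIE' cursor=1
After op 7 (home): buf='HUHEKKIE' cursor=0
After op 8 (home): buf='HUHEKKIE' cursor=0
After op 9 (home): buf='HUHEKKIE' cursor=0
After op 10 (home): buf='HUHEKKIE' cursor=0
After op 11 (home): buf='HUHEKKIE' cursor=0
After op 12 (end): buf='HUHEKKIE' cursor=8

Answer: HUHEKKIE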